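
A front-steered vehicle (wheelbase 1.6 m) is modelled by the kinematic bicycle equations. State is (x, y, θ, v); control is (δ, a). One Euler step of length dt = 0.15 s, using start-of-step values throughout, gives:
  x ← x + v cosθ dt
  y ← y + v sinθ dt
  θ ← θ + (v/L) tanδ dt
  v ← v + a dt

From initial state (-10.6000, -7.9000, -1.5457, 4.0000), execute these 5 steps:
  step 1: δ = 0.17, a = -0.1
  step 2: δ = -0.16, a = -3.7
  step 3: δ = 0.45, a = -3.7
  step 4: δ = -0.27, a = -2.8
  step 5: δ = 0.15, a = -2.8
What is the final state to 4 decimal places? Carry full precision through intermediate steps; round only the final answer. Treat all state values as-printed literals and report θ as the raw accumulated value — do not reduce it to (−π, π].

after step 1 (δ=0.17, a=-0.1): (-10.584944, -8.499811, -1.481329, 3.985000)
after step 2 (δ=-0.16, a=-3.7): (-10.531536, -9.095170, -1.541619, 3.430000)
after step 3 (δ=0.45, a=-3.7): (-10.516526, -9.609451, -1.386287, 2.875000)
after step 4 (δ=-0.27, a=-2.8): (-10.437407, -10.033381, -1.460882, 2.455000)
after step 5 (δ=0.15, a=-2.8): (-10.397013, -10.399409, -1.426097, 2.035000)

(-10.3970, -10.3994, -1.4261, 2.0350)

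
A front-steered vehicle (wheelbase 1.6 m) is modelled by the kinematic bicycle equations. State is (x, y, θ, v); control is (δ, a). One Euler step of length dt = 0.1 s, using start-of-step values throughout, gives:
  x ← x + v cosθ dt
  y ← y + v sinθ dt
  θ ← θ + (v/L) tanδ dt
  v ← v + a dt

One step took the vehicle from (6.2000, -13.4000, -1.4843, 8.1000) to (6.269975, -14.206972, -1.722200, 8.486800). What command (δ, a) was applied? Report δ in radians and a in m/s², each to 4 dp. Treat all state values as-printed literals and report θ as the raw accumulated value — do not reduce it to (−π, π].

δ = -0.4393, a = 3.8680

a = (v'−v)/dt = (0.386800)/0.1 = 3.8680
Δθ = θ'−θ = -0.237900;  (v·dt/L) = 8.1000·0.1/1.6 = 0.506250
tan δ = Δθ·L/(v·dt) = -0.469926  →  δ = -0.4393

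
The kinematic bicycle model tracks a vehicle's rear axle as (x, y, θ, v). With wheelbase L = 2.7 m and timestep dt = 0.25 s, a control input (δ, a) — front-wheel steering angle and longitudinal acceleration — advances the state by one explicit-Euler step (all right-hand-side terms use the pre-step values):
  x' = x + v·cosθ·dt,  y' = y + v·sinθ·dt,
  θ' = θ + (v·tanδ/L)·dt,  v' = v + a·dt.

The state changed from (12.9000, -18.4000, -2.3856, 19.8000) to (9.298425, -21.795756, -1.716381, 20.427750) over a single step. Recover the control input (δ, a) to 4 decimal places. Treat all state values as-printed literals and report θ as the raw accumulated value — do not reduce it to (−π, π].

δ = 0.3500, a = 2.5110

a = (v'−v)/dt = (0.627750)/0.25 = 2.5110
Δθ = θ'−θ = 0.669219;  (v·dt/L) = 19.8000·0.25/2.7 = 1.833333
tan δ = Δθ·L/(v·dt) = 0.365029  →  δ = 0.3500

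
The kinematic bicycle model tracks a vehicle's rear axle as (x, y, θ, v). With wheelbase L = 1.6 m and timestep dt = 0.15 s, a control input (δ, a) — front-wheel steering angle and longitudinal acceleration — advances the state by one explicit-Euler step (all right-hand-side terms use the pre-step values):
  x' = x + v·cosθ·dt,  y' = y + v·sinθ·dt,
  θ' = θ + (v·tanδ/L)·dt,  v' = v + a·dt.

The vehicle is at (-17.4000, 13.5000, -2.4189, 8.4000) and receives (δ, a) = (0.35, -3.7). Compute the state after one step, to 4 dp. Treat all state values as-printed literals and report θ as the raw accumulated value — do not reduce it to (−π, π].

(-18.3450, 12.6666, -2.1314, 7.8450)

x' = -17.4000 + 8.4000·cos(-2.4189)·0.15 = -18.3450
y' = 13.5000 + 8.4000·sin(-2.4189)·0.15 = 12.6666
θ' = -2.4189 + (8.4000/1.6)·tan(0.35)·0.15 = -2.1314
v' = 8.4000 − 3.7000·0.15 = 7.8450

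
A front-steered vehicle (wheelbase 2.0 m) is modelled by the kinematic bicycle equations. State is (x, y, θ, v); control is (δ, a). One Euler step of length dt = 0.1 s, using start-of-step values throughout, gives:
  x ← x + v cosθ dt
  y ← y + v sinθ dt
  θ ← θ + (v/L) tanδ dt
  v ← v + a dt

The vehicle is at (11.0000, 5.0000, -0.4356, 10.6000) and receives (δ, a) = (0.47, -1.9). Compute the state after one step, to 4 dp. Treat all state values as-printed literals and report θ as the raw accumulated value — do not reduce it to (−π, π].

x' = 11.0000 + 10.6000·cos(-0.4356)·0.1 = 11.9610
y' = 5.0000 + 10.6000·sin(-0.4356)·0.1 = 4.5527
θ' = -0.4356 + (10.6000/2.0)·tan(0.47)·0.1 = -0.1664
v' = 10.6000 − 1.9000·0.1 = 10.4100

(11.9610, 4.5527, -0.1664, 10.4100)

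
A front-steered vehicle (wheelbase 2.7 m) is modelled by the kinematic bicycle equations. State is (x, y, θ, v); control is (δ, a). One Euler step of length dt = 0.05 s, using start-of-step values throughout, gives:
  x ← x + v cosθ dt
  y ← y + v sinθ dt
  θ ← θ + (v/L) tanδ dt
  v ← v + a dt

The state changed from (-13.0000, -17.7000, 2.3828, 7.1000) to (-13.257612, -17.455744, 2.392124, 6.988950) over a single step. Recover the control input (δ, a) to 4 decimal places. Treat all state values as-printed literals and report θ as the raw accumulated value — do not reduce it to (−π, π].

δ = 0.0708, a = -2.2210

a = (v'−v)/dt = (-0.111050)/0.05 = -2.2210
Δθ = θ'−θ = 0.009324;  (v·dt/L) = 7.1000·0.05/2.7 = 0.131481
tan δ = Δθ·L/(v·dt) = 0.070915  →  δ = 0.0708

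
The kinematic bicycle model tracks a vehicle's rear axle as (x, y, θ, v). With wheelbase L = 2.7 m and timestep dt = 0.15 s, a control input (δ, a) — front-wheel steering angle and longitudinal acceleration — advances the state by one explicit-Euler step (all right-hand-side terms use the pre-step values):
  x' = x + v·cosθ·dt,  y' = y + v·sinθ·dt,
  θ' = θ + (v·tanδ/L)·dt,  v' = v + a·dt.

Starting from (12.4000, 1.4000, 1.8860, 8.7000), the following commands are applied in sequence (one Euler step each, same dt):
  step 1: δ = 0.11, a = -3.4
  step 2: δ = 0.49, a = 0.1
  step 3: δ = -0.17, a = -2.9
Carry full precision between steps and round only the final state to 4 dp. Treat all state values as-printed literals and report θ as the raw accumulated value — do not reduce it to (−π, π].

after step 1 (δ=0.11, a=-3.4): (11.995437, 2.640707, 1.939382, 8.190000)
after step 2 (δ=0.49, a=0.1): (11.552812, 3.786698, 2.182074, 8.205000)
after step 3 (δ=-0.17, a=-2.9): (10.846468, 4.794578, 2.103827, 7.770000)

(10.8465, 4.7946, 2.1038, 7.7700)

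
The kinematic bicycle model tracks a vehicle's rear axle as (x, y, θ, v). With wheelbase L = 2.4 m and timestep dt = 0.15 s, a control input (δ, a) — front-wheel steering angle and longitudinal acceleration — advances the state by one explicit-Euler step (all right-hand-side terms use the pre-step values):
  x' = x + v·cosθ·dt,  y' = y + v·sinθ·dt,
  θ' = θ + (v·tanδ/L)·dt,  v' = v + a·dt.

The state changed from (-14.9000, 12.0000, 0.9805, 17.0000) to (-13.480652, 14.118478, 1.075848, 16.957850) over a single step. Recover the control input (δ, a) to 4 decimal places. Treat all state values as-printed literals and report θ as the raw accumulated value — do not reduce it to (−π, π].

a = (v'−v)/dt = (-0.042150)/0.15 = -0.2810
Δθ = θ'−θ = 0.095348;  (v·dt/L) = 17.0000·0.15/2.4 = 1.062500
tan δ = Δθ·L/(v·dt) = 0.089739  →  δ = 0.0895

δ = 0.0895, a = -0.2810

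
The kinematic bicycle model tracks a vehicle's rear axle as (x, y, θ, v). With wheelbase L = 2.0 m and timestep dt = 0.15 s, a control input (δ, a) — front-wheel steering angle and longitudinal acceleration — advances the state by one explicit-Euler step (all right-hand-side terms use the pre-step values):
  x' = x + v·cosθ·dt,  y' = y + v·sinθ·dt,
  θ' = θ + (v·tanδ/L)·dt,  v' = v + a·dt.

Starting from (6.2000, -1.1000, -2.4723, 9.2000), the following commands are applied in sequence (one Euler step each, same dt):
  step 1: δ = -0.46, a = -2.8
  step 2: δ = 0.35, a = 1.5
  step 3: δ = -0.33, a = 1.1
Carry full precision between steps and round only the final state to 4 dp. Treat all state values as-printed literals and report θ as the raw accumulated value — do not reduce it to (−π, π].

after step 1 (δ=-0.46, a=-2.8): (5.117720, -1.956195, -2.814160, 8.780000)
after step 2 (δ=0.35, a=1.5): (3.870691, -2.379760, -2.573788, 9.005000)
after step 3 (δ=-0.33, a=1.1): (2.731896, -3.106170, -2.805121, 9.170000)

(2.7319, -3.1062, -2.8051, 9.1700)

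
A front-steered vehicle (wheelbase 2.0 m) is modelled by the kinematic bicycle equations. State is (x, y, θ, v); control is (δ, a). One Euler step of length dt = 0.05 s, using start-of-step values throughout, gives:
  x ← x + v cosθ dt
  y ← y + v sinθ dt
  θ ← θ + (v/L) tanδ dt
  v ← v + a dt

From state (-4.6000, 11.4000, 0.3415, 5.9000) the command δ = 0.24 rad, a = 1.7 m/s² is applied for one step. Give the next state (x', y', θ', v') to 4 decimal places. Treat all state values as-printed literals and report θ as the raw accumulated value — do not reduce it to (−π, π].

(-4.3220, 11.4988, 0.3776, 5.9850)

x' = -4.6000 + 5.9000·cos(0.3415)·0.05 = -4.3220
y' = 11.4000 + 5.9000·sin(0.3415)·0.05 = 11.4988
θ' = 0.3415 + (5.9000/2.0)·tan(0.24)·0.05 = 0.3776
v' = 5.9000 + 1.7000·0.05 = 5.9850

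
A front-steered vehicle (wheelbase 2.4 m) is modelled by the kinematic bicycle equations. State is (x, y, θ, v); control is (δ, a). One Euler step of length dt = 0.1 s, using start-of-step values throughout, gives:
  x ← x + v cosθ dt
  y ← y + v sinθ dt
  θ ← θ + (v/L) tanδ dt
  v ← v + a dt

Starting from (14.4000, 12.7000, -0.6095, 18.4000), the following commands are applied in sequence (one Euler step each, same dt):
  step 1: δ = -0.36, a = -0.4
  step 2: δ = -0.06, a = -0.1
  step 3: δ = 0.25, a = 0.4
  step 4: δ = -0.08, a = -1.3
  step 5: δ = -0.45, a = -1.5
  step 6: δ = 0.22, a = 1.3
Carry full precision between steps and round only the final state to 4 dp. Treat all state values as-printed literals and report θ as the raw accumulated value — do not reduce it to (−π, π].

after step 1 (δ=-0.36, a=-0.4): (15.908679, 11.646678, -0.898076, 18.360000)
after step 2 (δ=-0.06, a=-0.1): (17.052721, 10.210689, -0.944031, 18.350000)
after step 3 (δ=0.25, a=0.4): (18.129000, 8.724470, -0.748801, 18.390000)
after step 4 (δ=-0.08, a=-1.3): (19.476079, 7.472551, -0.810232, 18.260000)
after step 5 (δ=-0.45, a=-1.5): (20.734796, 6.149711, -1.177756, 18.110000)
after step 6 (δ=0.22, a=1.3): (21.428407, 4.476802, -1.009017, 18.240000)

(21.4284, 4.4768, -1.0090, 18.2400)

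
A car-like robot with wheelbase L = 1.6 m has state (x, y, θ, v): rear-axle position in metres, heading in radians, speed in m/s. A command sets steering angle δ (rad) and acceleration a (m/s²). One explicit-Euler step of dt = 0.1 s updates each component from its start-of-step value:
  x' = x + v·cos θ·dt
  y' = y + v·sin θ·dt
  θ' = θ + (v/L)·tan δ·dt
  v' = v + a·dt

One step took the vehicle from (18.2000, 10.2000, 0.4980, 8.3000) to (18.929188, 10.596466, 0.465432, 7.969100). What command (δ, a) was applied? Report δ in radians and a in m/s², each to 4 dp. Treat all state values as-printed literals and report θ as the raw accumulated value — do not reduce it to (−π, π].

δ = -0.0627, a = -3.3090

a = (v'−v)/dt = (-0.330900)/0.1 = -3.3090
Δθ = θ'−θ = -0.032568;  (v·dt/L) = 8.3000·0.1/1.6 = 0.518750
tan δ = Δθ·L/(v·dt) = -0.062782  →  δ = -0.0627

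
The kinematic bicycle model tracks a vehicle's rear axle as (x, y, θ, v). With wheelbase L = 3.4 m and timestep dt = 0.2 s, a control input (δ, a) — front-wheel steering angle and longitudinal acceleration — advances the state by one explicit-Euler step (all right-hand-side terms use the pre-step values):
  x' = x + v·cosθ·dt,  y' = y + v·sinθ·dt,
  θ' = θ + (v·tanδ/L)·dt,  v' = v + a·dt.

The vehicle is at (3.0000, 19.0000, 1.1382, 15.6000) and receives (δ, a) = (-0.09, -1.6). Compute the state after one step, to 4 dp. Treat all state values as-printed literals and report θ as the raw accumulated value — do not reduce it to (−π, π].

x' = 3.0000 + 15.6000·cos(1.1382)·0.2 = 4.3080
y' = 19.0000 + 15.6000·sin(1.1382)·0.2 = 21.8326
θ' = 1.1382 + (15.6000/3.4)·tan(-0.09)·0.2 = 1.0554
v' = 15.6000 − 1.6000·0.2 = 15.2800

(4.3080, 21.8326, 1.0554, 15.2800)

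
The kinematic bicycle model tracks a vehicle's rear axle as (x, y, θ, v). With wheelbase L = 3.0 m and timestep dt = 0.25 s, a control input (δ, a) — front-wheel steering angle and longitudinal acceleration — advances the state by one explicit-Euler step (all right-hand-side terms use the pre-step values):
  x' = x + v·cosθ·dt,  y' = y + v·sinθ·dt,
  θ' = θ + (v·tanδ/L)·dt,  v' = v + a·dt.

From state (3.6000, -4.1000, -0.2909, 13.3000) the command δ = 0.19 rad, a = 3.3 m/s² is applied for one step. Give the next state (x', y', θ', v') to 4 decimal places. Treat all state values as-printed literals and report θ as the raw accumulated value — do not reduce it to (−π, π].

x' = 3.6000 + 13.3000·cos(-0.2909)·0.25 = 6.7853
y' = -4.1000 + 13.3000·sin(-0.2909)·0.25 = -5.0537
θ' = -0.2909 + (13.3000/3.0)·tan(0.19)·0.25 = -0.0777
v' = 13.3000 + 3.3000·0.25 = 14.1250

(6.7853, -5.0537, -0.0777, 14.1250)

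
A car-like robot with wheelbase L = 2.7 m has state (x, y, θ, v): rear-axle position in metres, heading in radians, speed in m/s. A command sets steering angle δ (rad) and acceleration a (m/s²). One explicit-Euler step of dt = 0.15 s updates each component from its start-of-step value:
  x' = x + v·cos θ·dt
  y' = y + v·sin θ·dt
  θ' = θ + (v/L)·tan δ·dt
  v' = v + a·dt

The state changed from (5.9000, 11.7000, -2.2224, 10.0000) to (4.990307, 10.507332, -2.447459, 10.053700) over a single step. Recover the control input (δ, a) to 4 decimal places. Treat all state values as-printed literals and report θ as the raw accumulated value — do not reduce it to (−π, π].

a = (v'−v)/dt = (0.053700)/0.15 = 0.3580
Δθ = θ'−θ = -0.225059;  (v·dt/L) = 10.0000·0.15/2.7 = 0.555556
tan δ = Δθ·L/(v·dt) = -0.405106  →  δ = -0.3849

δ = -0.3849, a = 0.3580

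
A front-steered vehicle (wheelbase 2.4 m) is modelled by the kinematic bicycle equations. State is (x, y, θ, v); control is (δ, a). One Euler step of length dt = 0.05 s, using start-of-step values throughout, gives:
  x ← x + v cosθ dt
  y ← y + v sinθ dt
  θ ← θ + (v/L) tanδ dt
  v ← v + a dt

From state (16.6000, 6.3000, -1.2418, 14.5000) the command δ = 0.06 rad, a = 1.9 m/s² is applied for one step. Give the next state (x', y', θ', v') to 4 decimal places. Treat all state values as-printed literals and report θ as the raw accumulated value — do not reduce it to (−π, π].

x' = 16.6000 + 14.5000·cos(-1.2418)·0.05 = 16.8342
y' = 6.3000 + 14.5000·sin(-1.2418)·0.05 = 5.6139
θ' = -1.2418 + (14.5000/2.4)·tan(0.06)·0.05 = -1.2237
v' = 14.5000 + 1.9000·0.05 = 14.5950

(16.8342, 5.6139, -1.2237, 14.5950)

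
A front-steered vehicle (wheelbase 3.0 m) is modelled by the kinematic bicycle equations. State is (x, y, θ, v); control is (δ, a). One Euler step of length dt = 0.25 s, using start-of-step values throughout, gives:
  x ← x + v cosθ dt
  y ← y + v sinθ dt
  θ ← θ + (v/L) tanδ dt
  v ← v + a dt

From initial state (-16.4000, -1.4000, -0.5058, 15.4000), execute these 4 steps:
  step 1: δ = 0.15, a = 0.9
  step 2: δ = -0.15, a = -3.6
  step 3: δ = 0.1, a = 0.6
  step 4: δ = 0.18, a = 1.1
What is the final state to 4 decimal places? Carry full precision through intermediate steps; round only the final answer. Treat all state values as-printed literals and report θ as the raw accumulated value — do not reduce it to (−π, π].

after step 1 (δ=0.15, a=0.9): (-13.032069, -3.265354, -0.311843, 15.625000)
after step 2 (δ=-0.15, a=-3.6): (-9.314219, -4.463843, -0.508634, 14.725000)
after step 3 (δ=0.1, a=0.6): (-6.098976, -6.256555, -0.385515, 14.875000)
after step 4 (δ=0.18, a=1.1): (-2.653164, -7.654939, -0.159948, 15.150000)

(-2.6532, -7.6549, -0.1599, 15.1500)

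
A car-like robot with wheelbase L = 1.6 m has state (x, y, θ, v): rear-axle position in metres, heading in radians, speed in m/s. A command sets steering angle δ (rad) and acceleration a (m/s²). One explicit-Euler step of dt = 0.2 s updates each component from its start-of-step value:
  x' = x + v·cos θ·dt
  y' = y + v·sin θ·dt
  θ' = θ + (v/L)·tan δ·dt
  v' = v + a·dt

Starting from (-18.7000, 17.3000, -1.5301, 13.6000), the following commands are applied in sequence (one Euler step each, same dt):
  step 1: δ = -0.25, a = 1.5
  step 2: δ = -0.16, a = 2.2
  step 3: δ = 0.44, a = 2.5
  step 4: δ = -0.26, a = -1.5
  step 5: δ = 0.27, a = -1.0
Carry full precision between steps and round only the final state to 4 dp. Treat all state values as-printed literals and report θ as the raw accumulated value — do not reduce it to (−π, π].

(-21.8661, 4.0909, -1.3912, 14.3400)

after step 1 (δ=-0.25, a=1.5): (-18.589337, 14.582252, -1.964181, 13.900000)
after step 2 (δ=-0.16, a=2.2): (-19.654958, 12.014597, -2.244578, 14.340000)
after step 3 (δ=0.44, a=2.5): (-21.444434, 9.773348, -1.400704, 14.840000)
after step 4 (δ=-0.26, a=-1.5): (-20.942031, 6.848179, -1.894174, 14.540000)
after step 5 (δ=0.27, a=-1.0): (-21.866109, 4.090908, -1.391166, 14.340000)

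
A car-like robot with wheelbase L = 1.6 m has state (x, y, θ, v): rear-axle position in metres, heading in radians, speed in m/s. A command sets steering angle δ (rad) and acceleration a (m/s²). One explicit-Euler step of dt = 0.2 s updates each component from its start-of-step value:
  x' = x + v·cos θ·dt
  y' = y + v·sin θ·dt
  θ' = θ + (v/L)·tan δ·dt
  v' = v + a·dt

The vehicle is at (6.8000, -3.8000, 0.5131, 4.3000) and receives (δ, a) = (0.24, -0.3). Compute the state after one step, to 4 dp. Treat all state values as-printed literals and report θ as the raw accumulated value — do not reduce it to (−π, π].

(7.5493, -3.3778, 0.6446, 4.2400)

x' = 6.8000 + 4.3000·cos(0.5131)·0.2 = 7.5493
y' = -3.8000 + 4.3000·sin(0.5131)·0.2 = -3.3778
θ' = 0.5131 + (4.3000/1.6)·tan(0.24)·0.2 = 0.6446
v' = 4.3000 − 0.3000·0.2 = 4.2400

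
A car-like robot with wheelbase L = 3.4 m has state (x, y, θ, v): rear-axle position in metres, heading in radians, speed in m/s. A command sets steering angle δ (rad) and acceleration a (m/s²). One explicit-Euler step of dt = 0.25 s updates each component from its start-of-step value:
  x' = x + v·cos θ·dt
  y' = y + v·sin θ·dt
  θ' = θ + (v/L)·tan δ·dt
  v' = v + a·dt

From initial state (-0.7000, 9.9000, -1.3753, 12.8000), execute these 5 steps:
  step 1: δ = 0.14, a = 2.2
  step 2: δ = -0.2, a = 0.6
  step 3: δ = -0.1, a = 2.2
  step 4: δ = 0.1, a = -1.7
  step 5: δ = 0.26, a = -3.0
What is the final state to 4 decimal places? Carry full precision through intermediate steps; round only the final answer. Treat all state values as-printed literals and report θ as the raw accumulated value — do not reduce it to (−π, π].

(1.9880, -6.6324, -1.1711, 12.8750)

after step 1 (δ=0.14, a=2.2): (-0.078389, 6.760956, -1.242668, 13.350000)
after step 2 (δ=-0.2, a=0.6): (0.997194, 3.601521, -1.441651, 13.500000)
after step 3 (δ=-0.1, a=2.2): (1.431848, 0.254627, -1.541248, 14.050000)
after step 4 (δ=0.1, a=-1.7): (1.535620, -3.256340, -1.437594, 13.625000)
after step 5 (δ=0.26, a=-3.0): (1.988001, -6.632416, -1.171083, 12.875000)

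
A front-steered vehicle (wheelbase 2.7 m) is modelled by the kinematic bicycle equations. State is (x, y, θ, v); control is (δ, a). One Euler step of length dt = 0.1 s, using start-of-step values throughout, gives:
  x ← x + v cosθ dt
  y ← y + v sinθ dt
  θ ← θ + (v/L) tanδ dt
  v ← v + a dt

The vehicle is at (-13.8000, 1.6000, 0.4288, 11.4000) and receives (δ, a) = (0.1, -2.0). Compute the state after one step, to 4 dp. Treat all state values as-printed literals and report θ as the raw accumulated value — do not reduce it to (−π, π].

x' = -13.8000 + 11.4000·cos(0.4288)·0.1 = -12.7632
y' = 1.6000 + 11.4000·sin(0.4288)·0.1 = 2.0740
θ' = 0.4288 + (11.4000/2.7)·tan(0.1)·0.1 = 0.4712
v' = 11.4000 − 2.0000·0.1 = 11.2000

(-12.7632, 2.0740, 0.4712, 11.2000)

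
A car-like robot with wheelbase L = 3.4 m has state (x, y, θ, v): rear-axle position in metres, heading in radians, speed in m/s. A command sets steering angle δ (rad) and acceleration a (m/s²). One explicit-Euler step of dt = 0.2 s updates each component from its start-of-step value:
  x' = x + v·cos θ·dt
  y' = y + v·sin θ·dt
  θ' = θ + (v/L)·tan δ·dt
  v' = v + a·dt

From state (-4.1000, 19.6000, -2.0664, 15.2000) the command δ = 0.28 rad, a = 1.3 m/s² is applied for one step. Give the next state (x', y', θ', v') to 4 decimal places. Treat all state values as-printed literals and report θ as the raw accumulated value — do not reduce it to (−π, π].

x' = -4.1000 + 15.2000·cos(-2.0664)·0.2 = -5.5457
y' = 19.6000 + 15.2000·sin(-2.0664)·0.2 = 16.9258
θ' = -2.0664 + (15.2000/3.4)·tan(0.28)·0.2 = -1.8093
v' = 15.2000 + 1.3000·0.2 = 15.4600

(-5.5457, 16.9258, -1.8093, 15.4600)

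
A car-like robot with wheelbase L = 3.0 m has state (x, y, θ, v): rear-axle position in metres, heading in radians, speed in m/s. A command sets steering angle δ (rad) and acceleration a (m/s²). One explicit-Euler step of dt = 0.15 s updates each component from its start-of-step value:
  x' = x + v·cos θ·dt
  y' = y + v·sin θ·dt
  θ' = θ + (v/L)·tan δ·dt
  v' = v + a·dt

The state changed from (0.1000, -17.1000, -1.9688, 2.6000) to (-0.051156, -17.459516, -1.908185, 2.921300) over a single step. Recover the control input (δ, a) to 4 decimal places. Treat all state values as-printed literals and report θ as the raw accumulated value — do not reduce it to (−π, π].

a = (v'−v)/dt = (0.321300)/0.15 = 2.1420
Δθ = θ'−θ = 0.060615;  (v·dt/L) = 2.6000·0.15/3.0 = 0.130000
tan δ = Δθ·L/(v·dt) = 0.466269  →  δ = 0.4363

δ = 0.4363, a = 2.1420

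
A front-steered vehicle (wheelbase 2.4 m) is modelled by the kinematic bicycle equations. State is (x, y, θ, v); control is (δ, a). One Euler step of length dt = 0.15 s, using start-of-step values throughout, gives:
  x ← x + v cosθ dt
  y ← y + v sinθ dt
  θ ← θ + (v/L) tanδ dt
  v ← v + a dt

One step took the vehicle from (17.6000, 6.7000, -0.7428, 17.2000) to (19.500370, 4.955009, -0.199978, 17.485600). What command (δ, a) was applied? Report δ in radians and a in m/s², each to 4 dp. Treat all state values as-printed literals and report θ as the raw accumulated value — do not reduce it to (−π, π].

δ = 0.4676, a = 1.9040

a = (v'−v)/dt = (0.285600)/0.15 = 1.9040
Δθ = θ'−θ = 0.542822;  (v·dt/L) = 17.2000·0.15/2.4 = 1.075000
tan δ = Δθ·L/(v·dt) = 0.504951  →  δ = 0.4676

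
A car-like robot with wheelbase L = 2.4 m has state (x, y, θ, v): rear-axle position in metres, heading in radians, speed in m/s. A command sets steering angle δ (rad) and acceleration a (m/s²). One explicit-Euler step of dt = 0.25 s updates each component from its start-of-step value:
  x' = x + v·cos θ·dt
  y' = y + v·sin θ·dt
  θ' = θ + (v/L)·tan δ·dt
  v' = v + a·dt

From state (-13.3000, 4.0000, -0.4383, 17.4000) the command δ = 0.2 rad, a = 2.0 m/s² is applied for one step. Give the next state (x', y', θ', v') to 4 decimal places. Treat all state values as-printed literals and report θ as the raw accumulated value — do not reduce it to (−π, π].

(-9.3612, 2.1539, -0.0709, 17.9000)

x' = -13.3000 + 17.4000·cos(-0.4383)·0.25 = -9.3612
y' = 4.0000 + 17.4000·sin(-0.4383)·0.25 = 2.1539
θ' = -0.4383 + (17.4000/2.4)·tan(0.2)·0.25 = -0.0709
v' = 17.4000 + 2.0000·0.25 = 17.9000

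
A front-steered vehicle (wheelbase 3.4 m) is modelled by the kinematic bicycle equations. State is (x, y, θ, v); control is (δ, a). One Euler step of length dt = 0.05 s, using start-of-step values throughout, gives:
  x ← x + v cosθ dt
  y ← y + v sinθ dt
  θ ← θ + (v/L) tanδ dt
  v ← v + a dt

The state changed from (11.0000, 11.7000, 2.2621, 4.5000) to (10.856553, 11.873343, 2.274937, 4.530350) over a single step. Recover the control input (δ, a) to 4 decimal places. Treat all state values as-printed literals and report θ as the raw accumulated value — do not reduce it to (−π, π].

a = (v'−v)/dt = (0.030350)/0.05 = 0.6070
Δθ = θ'−θ = 0.012837;  (v·dt/L) = 4.5000·0.05/3.4 = 0.066176
tan δ = Δθ·L/(v·dt) = 0.193981  →  δ = 0.1916

δ = 0.1916, a = 0.6070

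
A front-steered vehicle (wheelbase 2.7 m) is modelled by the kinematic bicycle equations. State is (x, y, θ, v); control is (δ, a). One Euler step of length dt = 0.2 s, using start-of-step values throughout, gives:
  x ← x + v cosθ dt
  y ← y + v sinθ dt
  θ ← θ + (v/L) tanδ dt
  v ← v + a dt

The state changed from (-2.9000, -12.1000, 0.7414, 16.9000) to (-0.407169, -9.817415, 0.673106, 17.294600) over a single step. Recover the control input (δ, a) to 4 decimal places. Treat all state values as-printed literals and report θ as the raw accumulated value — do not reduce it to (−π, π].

δ = -0.0545, a = 1.9730

a = (v'−v)/dt = (0.394600)/0.2 = 1.9730
Δθ = θ'−θ = -0.068294;  (v·dt/L) = 16.9000·0.2/2.7 = 1.251852
tan δ = Δθ·L/(v·dt) = -0.054554  →  δ = -0.0545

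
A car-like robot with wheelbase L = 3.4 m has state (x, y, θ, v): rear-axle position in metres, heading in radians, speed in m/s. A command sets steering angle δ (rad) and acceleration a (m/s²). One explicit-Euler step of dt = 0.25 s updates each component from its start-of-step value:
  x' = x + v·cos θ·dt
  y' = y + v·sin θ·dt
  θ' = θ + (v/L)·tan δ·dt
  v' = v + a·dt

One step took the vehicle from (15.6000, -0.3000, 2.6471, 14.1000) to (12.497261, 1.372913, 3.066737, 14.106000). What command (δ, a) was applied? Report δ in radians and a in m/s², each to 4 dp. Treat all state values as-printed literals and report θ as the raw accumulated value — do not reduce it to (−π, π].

a = (v'−v)/dt = (0.006000)/0.25 = 0.0240
Δθ = θ'−θ = 0.419637;  (v·dt/L) = 14.1000·0.25/3.4 = 1.036765
tan δ = Δθ·L/(v·dt) = 0.404756  →  δ = 0.3846

δ = 0.3846, a = 0.0240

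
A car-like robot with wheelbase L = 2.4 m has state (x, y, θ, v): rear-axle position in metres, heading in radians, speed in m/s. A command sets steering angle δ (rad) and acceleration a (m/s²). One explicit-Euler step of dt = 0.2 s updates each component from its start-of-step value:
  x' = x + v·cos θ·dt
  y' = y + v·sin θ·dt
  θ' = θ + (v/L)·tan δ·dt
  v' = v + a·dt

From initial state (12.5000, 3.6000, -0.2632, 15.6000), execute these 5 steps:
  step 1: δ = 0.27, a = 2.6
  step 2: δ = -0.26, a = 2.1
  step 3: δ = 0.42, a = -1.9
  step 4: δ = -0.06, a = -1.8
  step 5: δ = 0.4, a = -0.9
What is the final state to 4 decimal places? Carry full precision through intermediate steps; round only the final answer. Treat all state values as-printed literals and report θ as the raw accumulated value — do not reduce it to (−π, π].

after step 1 (δ=0.27, a=2.6): (15.512555, 2.788264, 0.096586, 16.120000)
after step 2 (δ=-0.26, a=2.1): (18.721528, 3.099172, -0.260770, 16.540000)
after step 3 (δ=0.42, a=-1.9): (21.917691, 2.246288, 0.354756, 16.160000)
after step 4 (δ=-0.06, a=-1.8): (24.948438, 3.368960, 0.273859, 15.800000)
after step 5 (δ=0.4, a=-0.9): (27.990679, 4.223577, 0.830536, 15.620000)

(27.9907, 4.2236, 0.8305, 15.6200)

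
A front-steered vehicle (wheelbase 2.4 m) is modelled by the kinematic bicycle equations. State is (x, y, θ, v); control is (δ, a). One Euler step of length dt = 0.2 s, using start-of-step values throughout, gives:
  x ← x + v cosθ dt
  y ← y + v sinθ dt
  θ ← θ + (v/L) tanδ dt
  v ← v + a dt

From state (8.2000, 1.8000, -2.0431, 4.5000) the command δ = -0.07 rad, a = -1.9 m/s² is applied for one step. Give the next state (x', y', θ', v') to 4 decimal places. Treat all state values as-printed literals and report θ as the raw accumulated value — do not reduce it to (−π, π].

(7.7906, 0.9985, -2.0694, 4.1200)

x' = 8.2000 + 4.5000·cos(-2.0431)·0.2 = 7.7906
y' = 1.8000 + 4.5000·sin(-2.0431)·0.2 = 0.9985
θ' = -2.0431 + (4.5000/2.4)·tan(-0.07)·0.2 = -2.0694
v' = 4.5000 − 1.9000·0.2 = 4.1200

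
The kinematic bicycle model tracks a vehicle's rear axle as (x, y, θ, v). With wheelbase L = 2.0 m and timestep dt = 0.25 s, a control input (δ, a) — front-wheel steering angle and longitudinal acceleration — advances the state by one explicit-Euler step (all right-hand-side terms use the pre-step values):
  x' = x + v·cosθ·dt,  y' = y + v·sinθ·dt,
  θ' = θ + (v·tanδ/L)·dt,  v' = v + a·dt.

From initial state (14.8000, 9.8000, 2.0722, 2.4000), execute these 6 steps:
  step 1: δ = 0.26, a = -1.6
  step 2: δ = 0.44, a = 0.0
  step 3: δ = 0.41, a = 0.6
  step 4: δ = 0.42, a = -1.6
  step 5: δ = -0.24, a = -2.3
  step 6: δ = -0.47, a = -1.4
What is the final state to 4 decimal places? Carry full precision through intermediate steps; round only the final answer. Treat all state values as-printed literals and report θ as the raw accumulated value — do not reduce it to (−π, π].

after step 1 (δ=0.26, a=-1.6): (14.511606, 10.326145, 2.152006, 2.000000)
after step 2 (δ=0.44, a=0.0): (14.237088, 10.744045, 2.269702, 2.000000)
after step 3 (δ=0.41, a=0.6): (13.915398, 11.126818, 2.378359, 2.150000)
after step 4 (δ=0.42, a=-1.6): (13.526998, 11.498371, 2.498376, 1.750000)
after step 5 (δ=-0.24, a=-2.3): (13.176923, 11.760772, 2.444844, 1.175000)
after step 6 (δ=-0.47, a=-1.4): (12.951637, 11.949279, 2.370236, 0.825000)

(12.9516, 11.9493, 2.3702, 0.8250)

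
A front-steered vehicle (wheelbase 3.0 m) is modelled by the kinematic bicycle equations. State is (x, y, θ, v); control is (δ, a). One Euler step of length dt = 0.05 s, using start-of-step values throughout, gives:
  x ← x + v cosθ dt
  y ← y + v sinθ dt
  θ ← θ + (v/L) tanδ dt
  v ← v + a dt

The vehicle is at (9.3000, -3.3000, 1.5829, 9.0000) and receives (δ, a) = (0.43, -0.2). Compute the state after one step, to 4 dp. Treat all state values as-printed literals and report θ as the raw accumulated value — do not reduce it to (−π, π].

x' = 9.3000 + 9.0000·cos(1.5829)·0.05 = 9.2946
y' = -3.3000 + 9.0000·sin(1.5829)·0.05 = -2.8500
θ' = 1.5829 + (9.0000/3.0)·tan(0.43)·0.05 = 1.6517
v' = 9.0000 − 0.2000·0.05 = 8.9900

(9.2946, -2.8500, 1.6517, 8.9900)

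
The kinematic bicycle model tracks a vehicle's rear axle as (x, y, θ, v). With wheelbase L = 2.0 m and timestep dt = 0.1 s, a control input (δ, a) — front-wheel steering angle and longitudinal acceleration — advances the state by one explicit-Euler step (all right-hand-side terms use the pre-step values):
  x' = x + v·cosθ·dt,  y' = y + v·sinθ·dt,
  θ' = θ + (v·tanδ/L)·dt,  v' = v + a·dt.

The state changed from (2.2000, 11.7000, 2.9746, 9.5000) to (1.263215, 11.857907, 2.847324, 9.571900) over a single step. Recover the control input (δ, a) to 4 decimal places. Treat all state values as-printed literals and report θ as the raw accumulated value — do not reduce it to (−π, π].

δ = -0.2618, a = 0.7190

a = (v'−v)/dt = (0.071900)/0.1 = 0.7190
Δθ = θ'−θ = -0.127276;  (v·dt/L) = 9.5000·0.1/2.0 = 0.475000
tan δ = Δθ·L/(v·dt) = -0.267949  →  δ = -0.2618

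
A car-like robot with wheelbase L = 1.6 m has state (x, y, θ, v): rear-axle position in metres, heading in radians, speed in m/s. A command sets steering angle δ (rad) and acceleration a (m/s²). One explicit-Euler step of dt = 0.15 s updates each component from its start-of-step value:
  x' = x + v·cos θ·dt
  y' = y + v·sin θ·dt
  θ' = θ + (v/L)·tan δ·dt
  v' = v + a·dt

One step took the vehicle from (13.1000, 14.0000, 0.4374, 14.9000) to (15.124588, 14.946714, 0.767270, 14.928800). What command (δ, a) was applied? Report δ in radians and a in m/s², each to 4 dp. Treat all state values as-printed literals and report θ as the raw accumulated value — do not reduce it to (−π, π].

a = (v'−v)/dt = (0.028800)/0.15 = 0.1920
Δθ = θ'−θ = 0.329870;  (v·dt/L) = 14.9000·0.15/1.6 = 1.396875
tan δ = Δθ·L/(v·dt) = 0.236149  →  δ = 0.2319

δ = 0.2319, a = 0.1920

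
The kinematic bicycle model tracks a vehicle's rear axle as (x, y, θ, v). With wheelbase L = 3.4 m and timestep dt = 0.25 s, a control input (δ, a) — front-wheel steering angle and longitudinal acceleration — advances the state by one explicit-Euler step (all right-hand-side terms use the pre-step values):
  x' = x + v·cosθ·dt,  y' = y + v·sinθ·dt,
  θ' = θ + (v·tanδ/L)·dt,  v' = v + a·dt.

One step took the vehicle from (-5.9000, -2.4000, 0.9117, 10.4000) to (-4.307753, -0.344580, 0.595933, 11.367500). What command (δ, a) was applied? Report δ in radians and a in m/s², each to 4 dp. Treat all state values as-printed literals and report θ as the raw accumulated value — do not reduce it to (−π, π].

δ = -0.3916, a = 3.8700

a = (v'−v)/dt = (0.967500)/0.25 = 3.8700
Δθ = θ'−θ = -0.315767;  (v·dt/L) = 10.4000·0.25/3.4 = 0.764706
tan δ = Δθ·L/(v·dt) = -0.412926  →  δ = -0.3916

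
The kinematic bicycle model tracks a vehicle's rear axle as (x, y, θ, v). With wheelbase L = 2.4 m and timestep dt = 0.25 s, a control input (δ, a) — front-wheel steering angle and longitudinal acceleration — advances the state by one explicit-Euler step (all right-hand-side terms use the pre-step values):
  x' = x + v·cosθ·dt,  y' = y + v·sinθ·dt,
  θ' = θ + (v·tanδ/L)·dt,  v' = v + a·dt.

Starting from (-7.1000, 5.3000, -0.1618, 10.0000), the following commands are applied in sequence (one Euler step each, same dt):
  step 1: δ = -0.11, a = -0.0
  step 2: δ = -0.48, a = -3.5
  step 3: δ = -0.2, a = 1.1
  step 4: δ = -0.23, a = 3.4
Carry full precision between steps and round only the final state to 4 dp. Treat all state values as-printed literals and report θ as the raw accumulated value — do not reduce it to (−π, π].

(0.5761, 0.5550, -1.2411, 10.2500)

after step 1 (δ=-0.11, a=-0.0): (-4.632653, 4.897263, -0.276848, 10.000000)
after step 2 (δ=-0.48, a=-3.5): (-2.227848, 4.213951, -0.819151, 9.125000)
after step 3 (δ=-0.2, a=1.1): (-0.670115, 2.547347, -1.011831, 9.400000)
after step 4 (δ=-0.23, a=3.4): (0.576112, 0.555007, -1.241096, 10.250000)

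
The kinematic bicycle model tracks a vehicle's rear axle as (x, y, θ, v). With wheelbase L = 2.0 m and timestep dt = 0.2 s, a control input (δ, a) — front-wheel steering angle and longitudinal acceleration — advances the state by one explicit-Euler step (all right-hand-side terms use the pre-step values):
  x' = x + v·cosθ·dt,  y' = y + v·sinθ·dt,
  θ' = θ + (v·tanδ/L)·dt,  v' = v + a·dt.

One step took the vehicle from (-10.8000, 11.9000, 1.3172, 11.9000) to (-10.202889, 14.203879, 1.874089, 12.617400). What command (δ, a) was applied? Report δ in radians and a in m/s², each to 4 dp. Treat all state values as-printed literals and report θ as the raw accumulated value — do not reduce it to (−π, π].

δ = 0.4377, a = 3.5870

a = (v'−v)/dt = (0.717400)/0.2 = 3.5870
Δθ = θ'−θ = 0.556889;  (v·dt/L) = 11.9000·0.2/2.0 = 1.190000
tan δ = Δθ·L/(v·dt) = 0.467974  →  δ = 0.4377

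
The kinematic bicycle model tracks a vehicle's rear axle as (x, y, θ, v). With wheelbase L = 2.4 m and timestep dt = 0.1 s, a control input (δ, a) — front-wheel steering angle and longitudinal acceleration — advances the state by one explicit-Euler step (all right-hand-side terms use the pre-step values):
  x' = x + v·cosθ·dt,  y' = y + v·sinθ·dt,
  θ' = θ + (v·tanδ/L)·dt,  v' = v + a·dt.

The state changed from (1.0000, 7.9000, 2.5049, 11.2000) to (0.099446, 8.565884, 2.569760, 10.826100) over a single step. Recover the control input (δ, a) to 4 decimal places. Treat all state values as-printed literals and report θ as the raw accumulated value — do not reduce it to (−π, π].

δ = 0.1381, a = -3.7390

a = (v'−v)/dt = (-0.373900)/0.1 = -3.7390
Δθ = θ'−θ = 0.064860;  (v·dt/L) = 11.2000·0.1/2.4 = 0.466667
tan δ = Δθ·L/(v·dt) = 0.138986  →  δ = 0.1381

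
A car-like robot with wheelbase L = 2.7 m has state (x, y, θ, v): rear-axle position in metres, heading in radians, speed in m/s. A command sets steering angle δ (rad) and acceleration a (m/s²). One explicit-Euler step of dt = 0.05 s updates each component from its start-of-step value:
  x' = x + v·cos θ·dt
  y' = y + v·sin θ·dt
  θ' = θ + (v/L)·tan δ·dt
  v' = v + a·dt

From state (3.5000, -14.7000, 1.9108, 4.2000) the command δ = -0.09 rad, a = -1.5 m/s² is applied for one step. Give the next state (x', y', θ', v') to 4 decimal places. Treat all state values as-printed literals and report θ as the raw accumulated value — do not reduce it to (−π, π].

x' = 3.5000 + 4.2000·cos(1.9108)·0.05 = 3.4300
y' = -14.7000 + 4.2000·sin(1.9108)·0.05 = -14.5020
θ' = 1.9108 + (4.2000/2.7)·tan(-0.09)·0.05 = 1.9038
v' = 4.2000 − 1.5000·0.05 = 4.1250

(3.4300, -14.5020, 1.9038, 4.1250)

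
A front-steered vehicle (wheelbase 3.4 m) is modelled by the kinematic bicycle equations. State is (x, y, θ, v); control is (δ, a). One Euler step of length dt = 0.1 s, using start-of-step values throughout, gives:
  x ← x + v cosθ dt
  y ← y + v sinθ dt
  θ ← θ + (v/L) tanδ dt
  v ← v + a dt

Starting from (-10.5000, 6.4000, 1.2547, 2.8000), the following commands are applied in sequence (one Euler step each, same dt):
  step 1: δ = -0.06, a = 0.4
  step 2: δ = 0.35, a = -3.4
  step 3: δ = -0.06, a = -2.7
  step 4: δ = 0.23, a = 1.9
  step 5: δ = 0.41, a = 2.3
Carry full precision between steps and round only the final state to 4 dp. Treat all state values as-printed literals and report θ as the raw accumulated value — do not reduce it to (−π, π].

after step 1 (δ=-0.06, a=0.4): (-10.412960, 6.666128, 1.249753, 2.840000)
after step 2 (δ=0.35, a=-3.4): (-10.323341, 6.935617, 1.280244, 2.500000)
after step 3 (δ=-0.06, a=-2.7): (-10.251721, 7.175139, 1.275826, 2.230000)
after step 4 (δ=0.23, a=1.9): (-10.186892, 7.388507, 1.291183, 2.420000)
after step 5 (δ=0.41, a=2.3): (-10.120104, 7.621109, 1.322119, 2.650000)

(-10.1201, 7.6211, 1.3221, 2.6500)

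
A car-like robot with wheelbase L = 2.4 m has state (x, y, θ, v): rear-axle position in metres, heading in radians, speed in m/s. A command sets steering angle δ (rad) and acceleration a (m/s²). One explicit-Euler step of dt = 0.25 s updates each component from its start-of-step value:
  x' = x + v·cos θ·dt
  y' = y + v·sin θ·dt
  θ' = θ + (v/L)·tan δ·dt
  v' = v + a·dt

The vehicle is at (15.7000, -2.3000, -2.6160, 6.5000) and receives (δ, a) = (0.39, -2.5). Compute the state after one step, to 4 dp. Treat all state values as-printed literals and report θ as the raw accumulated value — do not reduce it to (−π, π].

x' = 15.7000 + 6.5000·cos(-2.6160)·0.25 = 14.2943
y' = -2.3000 + 6.5000·sin(-2.6160)·0.25 = -3.1153
θ' = -2.6160 + (6.5000/2.4)·tan(0.39)·0.25 = -2.3377
v' = 6.5000 − 2.5000·0.25 = 5.8750

(14.2943, -3.1153, -2.3377, 5.8750)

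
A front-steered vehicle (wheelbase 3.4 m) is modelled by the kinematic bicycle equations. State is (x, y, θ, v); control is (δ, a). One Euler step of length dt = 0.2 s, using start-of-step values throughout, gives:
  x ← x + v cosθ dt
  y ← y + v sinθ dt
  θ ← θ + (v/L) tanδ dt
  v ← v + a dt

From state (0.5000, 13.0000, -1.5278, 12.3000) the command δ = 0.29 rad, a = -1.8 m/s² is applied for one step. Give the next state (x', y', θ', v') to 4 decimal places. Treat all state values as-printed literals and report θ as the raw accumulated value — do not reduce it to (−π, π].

(0.6057, 10.5423, -1.3119, 11.9400)

x' = 0.5000 + 12.3000·cos(-1.5278)·0.2 = 0.6057
y' = 13.0000 + 12.3000·sin(-1.5278)·0.2 = 10.5423
θ' = -1.5278 + (12.3000/3.4)·tan(0.29)·0.2 = -1.3119
v' = 12.3000 − 1.8000·0.2 = 11.9400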